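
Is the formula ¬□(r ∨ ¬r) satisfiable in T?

Unsatisfiable

1. ¬□(r ∨ ¬r), 0
2. ¬(r ∨ ¬r), 1   [¬□-rule on 1: fresh world 1, 0R1]
3. ¬r, 1   [¬∨-rule on 2]
4. r, 1   [¬∨-rule on 2]
Accessibility: 0R0, 0R1, 1R1
Branch closes: r and ¬r both at 1.
All branches of the tableau close; one closing branch shown above.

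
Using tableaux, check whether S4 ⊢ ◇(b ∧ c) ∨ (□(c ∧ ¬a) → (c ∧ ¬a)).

Tableau for the negation ¬(◇(b ∧ c) ∨ (□(c ∧ ¬a) → (c ∧ ¬a))):
1. ¬(◇(b ∧ c) ∨ (□(c ∧ ¬a) → (c ∧ ¬a))), 0
2. ¬◇(b ∧ c), 0   [¬∨-rule on 1]
3. ¬(□(c ∧ ¬a) → (c ∧ ¬a)), 0   [¬∨-rule on 1]
4. □(c ∧ ¬a), 0   [¬→-rule on 3]
5. ¬(c ∧ ¬a), 0   [¬→-rule on 3]
6. ¬(b ∧ c), 0   [¬◇-rule on 2 via 0R0]
7. c ∧ ¬a, 0   [□-rule on 4 via 0R0]
8. c, 0   [∧-rule on 7]
9. ¬a, 0   [∧-rule on 7]
10. a, 0   [¬∧-rule on 5 (branches; this branch)]
Accessibility: 0R0
Branch closes: a and ¬a both at 0.
Every branch of the negation's tableau closes; the branch above is one of them.

Valid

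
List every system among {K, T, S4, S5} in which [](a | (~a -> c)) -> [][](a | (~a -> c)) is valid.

T-tableau for the negation ~([](a | (~a -> c)) -> [][](a | (~a -> c))):
1. ~([](a | (~a -> c)) -> [][](a | (~a -> c))), w0
2. [](a | (~a -> c)), w0
3. ~[][](a | (~a -> c)), w0
4. a | (~a -> c), w0
5. ~a -> c, w0
6. c, w0
7. ~[](a | (~a -> c)), w1
8. a | (~a -> c), w1
9. ~a -> c, w1
10. c, w1
11. ~(a | (~a -> c)), w2
12. ~a, w2
13. ~(~a -> c), w2
14. ~c, w2
Accessibility: w0Rw0, w0Rw1, w1Rw1, w1Rw2, w2Rw2
Complete open branch: countermodel on a T-frame, so not valid in T, nor in K (the same frame is also a K-frame).
S4-tableau for the negation ~([](a | (~a -> c)) -> [][](a | (~a -> c))):
1. ~([](a | (~a -> c)) -> [][](a | (~a -> c))), w0
2. [](a | (~a -> c)), w0
3. ~[][](a | (~a -> c)), w0
4. a | (~a -> c), w0
5. ~a -> c, w0
6. c, w0
7. ~[](a | (~a -> c)), w1
8. a | (~a -> c), w1
9. ~a -> c, w1
10. c, w1
11. ~(a | (~a -> c)), w2
12. ~a, w2
13. ~(~a -> c), w2
14. ~c, w2
15. a | (~a -> c), w2
16. ~a -> c, w2
17. c, w2
Accessibility: w0Rw0, w0Rw1, w0Rw2, w1Rw1, w1Rw2, w2Rw2
Branch closes: c and ~c both at w2.
Every branch closes (one shown): valid in S4, hence also in S5 (every theorem of S4 is a theorem of S5).

S4, S5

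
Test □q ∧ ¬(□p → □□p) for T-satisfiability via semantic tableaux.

Satisfiable (open branch found)

1. □q ∧ ¬(□p → □□p), 0
2. □q, 0
3. ¬(□p → □□p), 0
4. □p, 0
5. ¬□□p, 0
6. q, 0
7. p, 0
8. ¬□p, 1
9. q, 1
10. p, 1
11. ¬p, 2
Accessibility: 0R0, 0R1, 1R1, 1R2, 2R2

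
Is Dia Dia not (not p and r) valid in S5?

Tableau for the negation not Dia Dia not (not p and r):
1. not Dia Dia not (not p and r), 0
2. not Dia not (not p and r), 0   [neg-Dia-rule on 1 via 0R0]
3. not p and r, 0   [neg-Dia-rule on 2 via 0R0]
4. not p, 0   [and-rule on 3]
5. r, 0   [and-rule on 3]
Accessibility: 0R0
The negation has an open branch (countermodel exists).

Not valid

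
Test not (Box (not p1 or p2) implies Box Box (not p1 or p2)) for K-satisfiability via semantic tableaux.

Satisfiable

1. not (Box (not p1 or p2) implies Box Box (not p1 or p2)), w0
2. Box (not p1 or p2), w0
3. not Box Box (not p1 or p2), w0
4. not Box (not p1 or p2), w1
5. not p1 or p2, w1
6. p2, w1
7. not (not p1 or p2), w2
8. p1, w2
9. not p2, w2
Accessibility: w0Rw1, w1Rw2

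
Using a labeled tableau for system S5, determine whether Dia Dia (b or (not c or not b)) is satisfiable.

Yes, satisfiable

1. Dia Dia (b or (not c or not b)), 0
2. Dia (b or (not c or not b)), 1
3. b or (not c or not b), 2
4. not c or not b, 2
5. not b, 2
Accessibility: 0R0, 0R1, 0R2, 1R0, 1R1, 1R2, 2R0, 2R1, 2R2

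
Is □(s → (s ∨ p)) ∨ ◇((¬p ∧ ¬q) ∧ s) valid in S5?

Valid

Tableau for the negation ¬(□(s → (s ∨ p)) ∨ ◇((¬p ∧ ¬q) ∧ s)):
1. ¬(□(s → (s ∨ p)) ∨ ◇((¬p ∧ ¬q) ∧ s)), w0
2. ¬□(s → (s ∨ p)), w0
3. ¬◇((¬p ∧ ¬q) ∧ s), w0
4. ¬((¬p ∧ ¬q) ∧ s), w0
5. ¬(¬p ∧ ¬q), w0
6. q, w0
7. ¬(s → (s ∨ p)), w1
8. s, w1
9. ¬(s ∨ p), w1
10. ¬s, w1
11. ¬p, w1
Accessibility: w0Rw0, w0Rw1, w1Rw0, w1Rw1
Branch closes: s and ¬s both at w1.
All branches of the negation close; one closing branch shown above.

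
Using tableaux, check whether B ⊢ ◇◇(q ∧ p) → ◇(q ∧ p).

Not valid

Tableau for the negation ¬(◇◇(q ∧ p) → ◇(q ∧ p)):
1. ¬(◇◇(q ∧ p) → ◇(q ∧ p)), 0
2. ◇◇(q ∧ p), 0   [¬→-rule on 1]
3. ¬◇(q ∧ p), 0   [¬→-rule on 1]
4. ¬(q ∧ p), 0   [¬◇-rule on 3 via 0R0]
5. ¬p, 0   [¬∧-rule on 4 (branches; this branch)]
6. ◇(q ∧ p), 1   [◇-rule on 2: fresh world 1, 0R1]
7. ¬(q ∧ p), 1   [¬◇-rule on 3 via 0R1]
8. ¬p, 1   [¬∧-rule on 7 (branches; this branch)]
9. q ∧ p, 2   [◇-rule on 6: fresh world 2, 1R2]
10. q, 2   [∧-rule on 9]
11. p, 2   [∧-rule on 9]
Accessibility: 0R0, 0R1, 1R0, 1R1, 1R2, 2R1, 2R2
The negation has an open branch (countermodel exists).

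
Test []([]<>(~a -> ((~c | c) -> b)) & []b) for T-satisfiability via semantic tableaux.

1. []([]<>(~a -> ((~c | c) -> b)) & []b), w0
2. []<>(~a -> ((~c | c) -> b)) & []b, w0
3. []<>(~a -> ((~c | c) -> b)), w0
4. []b, w0
5. <>(~a -> ((~c | c) -> b)), w0
6. b, w0
7. ~a -> ((~c | c) -> b), w1
8. []<>(~a -> ((~c | c) -> b)) & []b, w1
9. []<>(~a -> ((~c | c) -> b)), w1
10. []b, w1
11. <>(~a -> ((~c | c) -> b)), w1
12. b, w1
13. (~c | c) -> b, w1
14. ~a -> ((~c | c) -> b), w2
15. <>(~a -> ((~c | c) -> b)), w2
16. b, w2
17. (~c | c) -> b, w2
18. ~a -> ((~c | c) -> b), w3
19. (~c | c) -> b, w3
20. b, w3
Accessibility: w0Rw0, w0Rw1, w1Rw1, w1Rw2, w2Rw2, w2Rw3, w3Rw3

Satisfiable (open branch found)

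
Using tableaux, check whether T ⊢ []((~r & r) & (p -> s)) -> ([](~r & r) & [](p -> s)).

Valid in T

Tableau for the negation ~([]((~r & r) & (p -> s)) -> ([](~r & r) & [](p -> s))):
1. ~([]((~r & r) & (p -> s)) -> ([](~r & r) & [](p -> s))), 0
2. []((~r & r) & (p -> s)), 0   [~->-rule on 1]
3. ~([](~r & r) & [](p -> s)), 0   [~->-rule on 1]
4. (~r & r) & (p -> s), 0   [[]-rule on 2 via 0R0]
5. ~r & r, 0   [&-rule on 4]
6. p -> s, 0   [&-rule on 4]
7. ~r, 0   [&-rule on 5]
8. r, 0   [&-rule on 5]
Accessibility: 0R0
Branch closes: r and ~r both at 0.
Every branch of the negation's tableau closes; the branch above is one of them.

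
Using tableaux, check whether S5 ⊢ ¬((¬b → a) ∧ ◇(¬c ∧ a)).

Invalid (countermodel exists)

Tableau for the negation (¬b → a) ∧ ◇(¬c ∧ a):
1. (¬b → a) ∧ ◇(¬c ∧ a), w0
2. ¬b → a, w0
3. ◇(¬c ∧ a), w0
4. a, w0
5. ¬c ∧ a, w1
6. ¬c, w1
7. a, w1
Accessibility: w0Rw0, w0Rw1, w1Rw0, w1Rw1
The negation has an open branch (countermodel exists).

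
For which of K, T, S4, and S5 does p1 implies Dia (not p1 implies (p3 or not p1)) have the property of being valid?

K-tableau for the negation not (p1 implies Dia (not p1 implies (p3 or not p1))):
1. not (p1 implies Dia (not p1 implies (p3 or not p1))), 0
2. p1, 0
3. not Dia (not p1 implies (p3 or not p1)), 0
Complete open branch: countermodel on a K-frame, so not valid in K.
T-tableau for the negation not (p1 implies Dia (not p1 implies (p3 or not p1))):
1. not (p1 implies Dia (not p1 implies (p3 or not p1))), 0
2. p1, 0
3. not Dia (not p1 implies (p3 or not p1)), 0
4. not (not p1 implies (p3 or not p1)), 0
5. not p1, 0
6. not (p3 or not p1), 0
Accessibility: 0R0
Branch closes: p1 and not p1 both at 0.
Every branch closes (one shown): valid in T, hence also in S4, S5 (every theorem of T is a theorem of S4 and S5).

T, S4, S5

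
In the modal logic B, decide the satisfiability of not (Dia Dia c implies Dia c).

Satisfiable (open branch found)

1. not (Dia Dia c implies Dia c), 0
2. Dia Dia c, 0   [neg-implies-rule on 1]
3. not Dia c, 0   [neg-implies-rule on 1]
4. not c, 0   [neg-Dia-rule on 3 via 0R0]
5. Dia c, 1   [Dia-rule on 2: fresh world 1, 0R1]
6. not c, 1   [neg-Dia-rule on 3 via 0R1]
7. c, 2   [Dia-rule on 5: fresh world 2, 1R2]
Accessibility: 0R0, 0R1, 1R0, 1R1, 1R2, 2R1, 2R2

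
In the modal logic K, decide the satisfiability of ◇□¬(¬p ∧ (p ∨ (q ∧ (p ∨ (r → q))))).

1. ◇□¬(¬p ∧ (p ∨ (q ∧ (p ∨ (r → q))))), 0
2. □¬(¬p ∧ (p ∨ (q ∧ (p ∨ (r → q))))), 1
Accessibility: 0R1

Satisfiable (open branch found)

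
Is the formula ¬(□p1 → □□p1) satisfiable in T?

1. ¬(□p1 → □□p1), u
2. □p1, u
3. ¬□□p1, u
4. p1, u
5. ¬□p1, v
6. p1, v
7. ¬p1, w
Accessibility: uRu, uRv, vRv, vRw, wRw

Satisfiable (open branch found)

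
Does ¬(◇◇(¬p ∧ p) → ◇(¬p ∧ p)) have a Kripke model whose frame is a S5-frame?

Unsatisfiable

1. ¬(◇◇(¬p ∧ p) → ◇(¬p ∧ p)), 0
2. ◇◇(¬p ∧ p), 0
3. ¬◇(¬p ∧ p), 0
4. ¬(¬p ∧ p), 0
5. ¬p, 0
6. ◇(¬p ∧ p), 1
7. ¬(¬p ∧ p), 1
8. ¬p, 1
9. ¬p ∧ p, 2
10. ¬p, 2
11. p, 2
Accessibility: 0R0, 0R1, 0R2, 1R0, 1R1, 1R2, 2R0, 2R1, 2R2
Branch closes: p and ¬p both at 2.
All branches of the tableau close; one closing branch shown above.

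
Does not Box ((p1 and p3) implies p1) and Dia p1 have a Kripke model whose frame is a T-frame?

1. not Box ((p1 and p3) implies p1) and Dia p1, w0
2. not Box ((p1 and p3) implies p1), w0   [and-rule on 1]
3. Dia p1, w0   [and-rule on 1]
4. not ((p1 and p3) implies p1), w1   [neg-Box-rule on 2: fresh world w1, w0Rw1]
5. p1 and p3, w1   [neg-implies-rule on 4]
6. not p1, w1   [neg-implies-rule on 4]
7. p1, w1   [and-rule on 5]
8. p3, w1   [and-rule on 5]
Accessibility: w0Rw0, w0Rw1, w1Rw1
Branch closes: p1 and not p1 both at w1.
Every branch closes; the branch above is one of them.

No, unsatisfiable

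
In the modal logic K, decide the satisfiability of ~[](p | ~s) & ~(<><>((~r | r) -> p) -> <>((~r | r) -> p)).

1. ~[](p | ~s) & ~(<><>((~r | r) -> p) -> <>((~r | r) -> p)), u
2. ~[](p | ~s), u
3. ~(<><>((~r | r) -> p) -> <>((~r | r) -> p)), u
4. <><>((~r | r) -> p), u
5. ~<>((~r | r) -> p), u
6. ~(p | ~s), v
7. ~p, v
8. s, v
9. ~((~r | r) -> p), v
10. ~r | r, v
11. r, v
12. <>((~r | r) -> p), w
13. ~((~r | r) -> p), w
14. ~r | r, w
15. ~p, w
16. r, w
17. (~r | r) -> p, x
18. p, x
Accessibility: uRv, uRw, wRx

Satisfiable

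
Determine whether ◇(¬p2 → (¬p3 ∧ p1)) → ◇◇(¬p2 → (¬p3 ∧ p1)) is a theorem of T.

Yes, valid

Tableau for the negation ¬(◇(¬p2 → (¬p3 ∧ p1)) → ◇◇(¬p2 → (¬p3 ∧ p1))):
1. ¬(◇(¬p2 → (¬p3 ∧ p1)) → ◇◇(¬p2 → (¬p3 ∧ p1))), w0
2. ◇(¬p2 → (¬p3 ∧ p1)), w0
3. ¬◇◇(¬p2 → (¬p3 ∧ p1)), w0
4. ¬◇(¬p2 → (¬p3 ∧ p1)), w0
5. ¬(¬p2 → (¬p3 ∧ p1)), w0
6. ¬p2, w0
7. ¬(¬p3 ∧ p1), w0
8. ¬p1, w0
9. ¬p2 → (¬p3 ∧ p1), w1
10. ¬◇(¬p2 → (¬p3 ∧ p1)), w1
11. ¬(¬p2 → (¬p3 ∧ p1)), w1
12. ¬p2, w1
13. ¬(¬p3 ∧ p1), w1
14. ¬p3 ∧ p1, w1
15. ¬p3, w1
16. p1, w1
17. ¬p1, w1
Accessibility: w0Rw0, w0Rw1, w1Rw1
Branch closes: p1 and ¬p1 both at w1.
Every branch of the negation's tableau closes; the branch above is one of them.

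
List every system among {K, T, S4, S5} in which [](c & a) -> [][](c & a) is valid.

S4-tableau for the negation ~([](c & a) -> [][](c & a)):
1. ~([](c & a) -> [][](c & a)), u
2. [](c & a), u   [~->-rule on 1]
3. ~[][](c & a), u   [~->-rule on 1]
4. c & a, u   [[]-rule on 2 via uRu]
5. c, u   [&-rule on 4]
6. a, u   [&-rule on 4]
7. ~[](c & a), v   [~[]-rule on 3: fresh world v, uRv]
8. c & a, v   [[]-rule on 2 via uRv]
9. c, v   [&-rule on 8]
10. a, v   [&-rule on 8]
11. ~(c & a), w   [~[]-rule on 7: fresh world w, vRw]
12. c & a, w   [[]-rule on 2 via uRw]
13. c, w   [&-rule on 12]
14. a, w   [&-rule on 12]
15. ~a, w   [~&-rule on 11 (branches; this branch)]
Accessibility: uRu, uRv, uRw, vRv, vRw, wRw
Branch closes: a and ~a both at w.
Every branch closes (one shown): valid in S4, hence also in S5 (every theorem of S4 is a theorem of S5).
T-tableau for the negation ~([](c & a) -> [][](c & a)):
1. ~([](c & a) -> [][](c & a)), u
2. [](c & a), u   [~->-rule on 1]
3. ~[][](c & a), u   [~->-rule on 1]
4. c & a, u   [[]-rule on 2 via uRu]
5. c, u   [&-rule on 4]
6. a, u   [&-rule on 4]
7. ~[](c & a), v   [~[]-rule on 3: fresh world v, uRv]
8. c & a, v   [[]-rule on 2 via uRv]
9. c, v   [&-rule on 8]
10. a, v   [&-rule on 8]
11. ~(c & a), w   [~[]-rule on 7: fresh world w, vRw]
12. ~a, w   [~&-rule on 11 (branches; this branch)]
Accessibility: uRu, uRv, vRv, vRw, wRw
Complete open branch: countermodel on a T-frame, so not valid in T, nor in K (the same frame is also a K-frame).

S4, S5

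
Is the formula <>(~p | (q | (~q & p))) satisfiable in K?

Satisfiable

1. <>(~p | (q | (~q & p))), w0
2. ~p | (q | (~q & p)), w1
3. q | (~q & p), w1
4. ~q & p, w1
5. ~q, w1
6. p, w1
Accessibility: w0Rw1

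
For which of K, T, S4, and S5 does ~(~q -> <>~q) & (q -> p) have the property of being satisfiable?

T-tableau for the formula:
1. ~(~q -> <>~q) & (q -> p), u
2. ~(~q -> <>~q), u   [&-rule on 1]
3. q -> p, u   [&-rule on 1]
4. ~q, u   [~->-rule on 2]
5. ~<>~q, u   [~->-rule on 2]
6. q, u   [~<>-rule on 5 via uRu]
Accessibility: uRu
Branch closes: q and ~q both at u.
Every branch closes (one shown): unsatisfiable in T, hence also in S4, S5 (every S4/S5-frame is a T-frame).
K-tableau for the formula:
1. ~(~q -> <>~q) & (q -> p), u
2. ~(~q -> <>~q), u   [&-rule on 1]
3. q -> p, u   [&-rule on 1]
4. ~q, u   [~->-rule on 2]
5. ~<>~q, u   [~->-rule on 2]
6. p, u   [->-rule on 3 (branches; this branch)]
Complete open branch: satisfiable in K.

K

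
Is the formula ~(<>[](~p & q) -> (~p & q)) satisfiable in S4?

1. ~(<>[](~p & q) -> (~p & q)), u
2. <>[](~p & q), u
3. ~(~p & q), u
4. ~q, u
5. [](~p & q), v
6. ~p & q, v
7. ~p, v
8. q, v
Accessibility: uRu, uRv, vRv

Satisfiable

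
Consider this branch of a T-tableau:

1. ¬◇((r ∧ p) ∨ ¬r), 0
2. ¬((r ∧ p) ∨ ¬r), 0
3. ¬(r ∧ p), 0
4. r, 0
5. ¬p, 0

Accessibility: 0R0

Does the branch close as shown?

Open

No atom appears with both signs at the same world.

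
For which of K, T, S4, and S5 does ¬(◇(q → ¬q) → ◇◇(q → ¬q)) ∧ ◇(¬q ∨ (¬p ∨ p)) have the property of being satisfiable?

K

K-tableau for the formula:
1. ¬(◇(q → ¬q) → ◇◇(q → ¬q)) ∧ ◇(¬q ∨ (¬p ∨ p)), w0
2. ¬(◇(q → ¬q) → ◇◇(q → ¬q)), w0
3. ◇(¬q ∨ (¬p ∨ p)), w0
4. ◇(q → ¬q), w0
5. ¬◇◇(q → ¬q), w0
6. ¬q ∨ (¬p ∨ p), w1
7. ¬◇(q → ¬q), w1
8. ¬p ∨ p, w1
9. p, w1
10. q → ¬q, w2
11. ¬◇(q → ¬q), w2
12. ¬q, w2
Accessibility: w0Rw1, w0Rw2
Complete open branch: satisfiable in K.
T-tableau for the formula:
1. ¬(◇(q → ¬q) → ◇◇(q → ¬q)) ∧ ◇(¬q ∨ (¬p ∨ p)), w0
2. ¬(◇(q → ¬q) → ◇◇(q → ¬q)), w0
3. ◇(¬q ∨ (¬p ∨ p)), w0
4. ◇(q → ¬q), w0
5. ¬◇◇(q → ¬q), w0
6. ¬◇(q → ¬q), w0
7. ¬(q → ¬q), w0
8. q, w0
9. ¬q ∨ (¬p ∨ p), w1
10. ¬◇(q → ¬q), w1
11. ¬(q → ¬q), w1
12. q, w1
13. ¬p ∨ p, w1
14. p, w1
15. q → ¬q, w2
16. ¬◇(q → ¬q), w2
17. ¬(q → ¬q), w2
18. q, w2
19. ¬q, w2
Accessibility: w0Rw0, w0Rw1, w0Rw2, w1Rw1, w2Rw2
Branch closes: q and ¬q both at w2.
Every branch closes (one shown): unsatisfiable in T, hence also in S4, S5 (every S4/S5-frame is a T-frame).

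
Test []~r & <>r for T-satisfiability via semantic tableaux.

1. []~r & <>r, u
2. []~r, u   [&-rule on 1]
3. <>r, u   [&-rule on 1]
4. ~r, u   [[]-rule on 2 via uRu]
5. r, v   [<>-rule on 3: fresh world v, uRv]
6. ~r, v   [[]-rule on 2 via uRv]
Accessibility: uRu, uRv, vRv
Branch closes: r and ~r both at v.
Every branch closes; the branch above is one of them.

Unsatisfiable (every branch closes)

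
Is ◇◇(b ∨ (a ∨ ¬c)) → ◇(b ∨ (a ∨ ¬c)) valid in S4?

Yes, valid

Tableau for the negation ¬(◇◇(b ∨ (a ∨ ¬c)) → ◇(b ∨ (a ∨ ¬c))):
1. ¬(◇◇(b ∨ (a ∨ ¬c)) → ◇(b ∨ (a ∨ ¬c))), w0
2. ◇◇(b ∨ (a ∨ ¬c)), w0
3. ¬◇(b ∨ (a ∨ ¬c)), w0
4. ¬(b ∨ (a ∨ ¬c)), w0
5. ¬b, w0
6. ¬(a ∨ ¬c), w0
7. ¬a, w0
8. c, w0
9. ◇(b ∨ (a ∨ ¬c)), w1
10. ¬(b ∨ (a ∨ ¬c)), w1
11. ¬b, w1
12. ¬(a ∨ ¬c), w1
13. ¬a, w1
14. c, w1
15. b ∨ (a ∨ ¬c), w2
16. ¬(b ∨ (a ∨ ¬c)), w2
17. ¬b, w2
18. ¬(a ∨ ¬c), w2
19. ¬a, w2
20. c, w2
21. a ∨ ¬c, w2
22. ¬c, w2
Accessibility: w0Rw0, w0Rw1, w0Rw2, w1Rw1, w1Rw2, w2Rw2
Branch closes: c and ¬c both at w2.
Every branch of the negation's tableau closes; the branch above is one of them.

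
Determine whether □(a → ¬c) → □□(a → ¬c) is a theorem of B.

Invalid (countermodel exists)

Tableau for the negation ¬(□(a → ¬c) → □□(a → ¬c)):
1. ¬(□(a → ¬c) → □□(a → ¬c)), 0
2. □(a → ¬c), 0
3. ¬□□(a → ¬c), 0
4. a → ¬c, 0
5. ¬c, 0
6. ¬□(a → ¬c), 1
7. a → ¬c, 1
8. ¬c, 1
9. ¬(a → ¬c), 2
10. a, 2
11. c, 2
Accessibility: 0R0, 0R1, 1R0, 1R1, 1R2, 2R1, 2R2
The negation has an open branch (countermodel exists).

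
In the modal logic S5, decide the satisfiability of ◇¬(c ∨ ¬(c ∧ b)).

1. ◇¬(c ∨ ¬(c ∧ b)), w0
2. ¬(c ∨ ¬(c ∧ b)), w1
3. ¬c, w1
4. c ∧ b, w1
5. c, w1
6. b, w1
Accessibility: w0Rw0, w0Rw1, w1Rw0, w1Rw1
Branch closes: c and ¬c both at w1.
Every branch closes; the branch above is one of them.

No, unsatisfiable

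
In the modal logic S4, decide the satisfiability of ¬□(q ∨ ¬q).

1. ¬□(q ∨ ¬q), w0
2. ¬(q ∨ ¬q), w1
3. ¬q, w1
4. q, w1
Accessibility: w0Rw0, w0Rw1, w1Rw1
Branch closes: q and ¬q both at w1.
All branches of the tableau close; one closing branch shown above.

Unsatisfiable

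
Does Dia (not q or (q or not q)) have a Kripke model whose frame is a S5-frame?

1. Dia (not q or (q or not q)), 0
2. not q or (q or not q), 1   [Dia-rule on 1: fresh world 1, 0R1]
3. q or not q, 1   [or-rule on 2 (branches; this branch)]
4. not q, 1   [or-rule on 3 (branches; this branch)]
Accessibility: 0R0, 0R1, 1R0, 1R1

Satisfiable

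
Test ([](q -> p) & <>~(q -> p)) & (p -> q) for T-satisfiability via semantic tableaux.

1. ([](q -> p) & <>~(q -> p)) & (p -> q), w0
2. [](q -> p) & <>~(q -> p), w0
3. p -> q, w0
4. [](q -> p), w0
5. <>~(q -> p), w0
6. q -> p, w0
7. q, w0
8. p, w0
9. ~(q -> p), w1
10. q, w1
11. ~p, w1
12. q -> p, w1
13. p, w1
Accessibility: w0Rw0, w0Rw1, w1Rw1
Branch closes: p and ~p both at w1.
All branches of the tableau close; one closing branch shown above.

Unsatisfiable (every branch closes)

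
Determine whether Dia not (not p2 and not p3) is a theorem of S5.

Invalid (countermodel exists)

Tableau for the negation not Dia not (not p2 and not p3):
1. not Dia not (not p2 and not p3), w0
2. not p2 and not p3, w0
3. not p2, w0
4. not p3, w0
Accessibility: w0Rw0
The negation has an open branch (countermodel exists).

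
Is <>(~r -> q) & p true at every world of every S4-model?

Invalid (countermodel exists)

Tableau for the negation ~(<>(~r -> q) & p):
1. ~(<>(~r -> q) & p), 0
2. ~p, 0
Accessibility: 0R0
The negation has an open branch (countermodel exists).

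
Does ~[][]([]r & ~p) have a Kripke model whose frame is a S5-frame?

Satisfiable

1. ~[][]([]r & ~p), w0
2. ~[]([]r & ~p), w1
3. ~([]r & ~p), w2
4. p, w2
Accessibility: w0Rw0, w0Rw1, w0Rw2, w1Rw0, w1Rw1, w1Rw2, w2Rw0, w2Rw1, w2Rw2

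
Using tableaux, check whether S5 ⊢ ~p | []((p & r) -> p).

Valid

Tableau for the negation ~(~p | []((p & r) -> p)):
1. ~(~p | []((p & r) -> p)), u
2. p, u
3. ~[]((p & r) -> p), u
4. ~((p & r) -> p), v
5. p & r, v
6. ~p, v
7. p, v
8. r, v
Accessibility: uRu, uRv, vRu, vRv
Branch closes: p and ~p both at v.
All branches of the negation close; one closing branch shown above.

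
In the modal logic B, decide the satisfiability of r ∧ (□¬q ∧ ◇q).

1. r ∧ (□¬q ∧ ◇q), 0
2. r, 0   [∧-rule on 1]
3. □¬q ∧ ◇q, 0   [∧-rule on 1]
4. □¬q, 0   [∧-rule on 3]
5. ◇q, 0   [∧-rule on 3]
6. ¬q, 0   [□-rule on 4 via 0R0]
7. q, 1   [◇-rule on 5: fresh world 1, 0R1]
8. ¬q, 1   [□-rule on 4 via 0R1]
Accessibility: 0R0, 0R1, 1R0, 1R1
Branch closes: q and ¬q both at 1.
(One branch shown.) All branches close.

No, unsatisfiable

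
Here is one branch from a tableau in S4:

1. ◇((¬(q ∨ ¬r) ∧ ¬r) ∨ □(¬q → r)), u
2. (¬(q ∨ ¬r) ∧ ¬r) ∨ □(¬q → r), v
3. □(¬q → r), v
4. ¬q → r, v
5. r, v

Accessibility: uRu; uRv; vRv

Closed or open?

No world carries both an atom and its negation.

No, open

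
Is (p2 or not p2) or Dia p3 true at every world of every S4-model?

Tableau for the negation not ((p2 or not p2) or Dia p3):
1. not ((p2 or not p2) or Dia p3), 0
2. not (p2 or not p2), 0
3. not Dia p3, 0
4. not p2, 0
5. p2, 0
Accessibility: 0R0
Branch closes: p2 and not p2 both at 0.
Every branch of the negation's tableau closes; the branch above is one of them.

Valid in S4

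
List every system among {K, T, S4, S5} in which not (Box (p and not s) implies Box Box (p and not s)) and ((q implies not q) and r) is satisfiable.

K, T

T-tableau for the formula:
1. not (Box (p and not s) implies Box Box (p and not s)) and ((q implies not q) and r), 0
2. not (Box (p and not s) implies Box Box (p and not s)), 0
3. (q implies not q) and r, 0
4. Box (p and not s), 0
5. not Box Box (p and not s), 0
6. q implies not q, 0
7. r, 0
8. p and not s, 0
9. p, 0
10. not s, 0
11. not q, 0
12. not Box (p and not s), 1
13. p and not s, 1
14. p, 1
15. not s, 1
16. not (p and not s), 2
17. s, 2
Accessibility: 0R0, 0R1, 1R1, 1R2, 2R2
Complete open branch: satisfiable in T, hence also in K (this T-model is also a K-model).
S4-tableau for the formula:
1. not (Box (p and not s) implies Box Box (p and not s)) and ((q implies not q) and r), 0
2. not (Box (p and not s) implies Box Box (p and not s)), 0
3. (q implies not q) and r, 0
4. Box (p and not s), 0
5. not Box Box (p and not s), 0
6. q implies not q, 0
7. r, 0
8. p and not s, 0
9. p, 0
10. not s, 0
11. not q, 0
12. not Box (p and not s), 1
13. p and not s, 1
14. p, 1
15. not s, 1
16. not (p and not s), 2
17. p and not s, 2
18. p, 2
19. not s, 2
20. s, 2
Accessibility: 0R0, 0R1, 0R2, 1R1, 1R2, 2R2
Branch closes: s and not s both at 2.
Every branch closes (one shown): unsatisfiable in S4, hence also in S5 (every S5-frame is an S4-frame).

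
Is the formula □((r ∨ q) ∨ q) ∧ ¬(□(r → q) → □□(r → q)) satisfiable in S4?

1. □((r ∨ q) ∨ q) ∧ ¬(□(r → q) → □□(r → q)), 0
2. □((r ∨ q) ∨ q), 0
3. ¬(□(r → q) → □□(r → q)), 0
4. □(r → q), 0
5. ¬□□(r → q), 0
6. (r ∨ q) ∨ q, 0
7. r → q, 0
8. r ∨ q, 0
9. q, 0
10. ¬□(r → q), 1
11. (r ∨ q) ∨ q, 1
12. r → q, 1
13. r ∨ q, 1
14. q, 1
15. ¬(r → q), 2
16. r, 2
17. ¬q, 2
18. (r ∨ q) ∨ q, 2
19. r → q, 2
20. r ∨ q, 2
21. q, 2
Accessibility: 0R0, 0R1, 0R2, 1R1, 1R2, 2R2
Branch closes: q and ¬q both at 2.
(One branch shown.) All branches close.

Unsatisfiable (every branch closes)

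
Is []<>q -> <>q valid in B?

Tableau for the negation ~([]<>q -> <>q):
1. ~([]<>q -> <>q), 0
2. []<>q, 0   [~->-rule on 1]
3. ~<>q, 0   [~->-rule on 1]
4. <>q, 0   [[]-rule on 2 via 0R0]
5. ~q, 0   [~<>-rule on 3 via 0R0]
6. q, 1   [<>-rule on 4: fresh world 1, 0R1]
7. <>q, 1   [[]-rule on 2 via 0R1]
8. ~q, 1   [~<>-rule on 3 via 0R1]
Accessibility: 0R0, 0R1, 1R0, 1R1
Branch closes: q and ~q both at 1.
Every branch of the negation's tableau closes; the branch above is one of them.

Valid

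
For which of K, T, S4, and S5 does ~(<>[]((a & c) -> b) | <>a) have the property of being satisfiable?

K

T-tableau for the formula:
1. ~(<>[]((a & c) -> b) | <>a), w0
2. ~<>[]((a & c) -> b), w0
3. ~<>a, w0
4. ~[]((a & c) -> b), w0
5. ~a, w0
6. ~((a & c) -> b), w1
7. a & c, w1
8. ~b, w1
9. a, w1
10. c, w1
11. ~[]((a & c) -> b), w1
12. ~a, w1
Accessibility: w0Rw0, w0Rw1, w1Rw1
Branch closes: a and ~a both at w1.
Every branch closes (one shown): unsatisfiable in T, hence also in S4, S5 (every S4/S5-frame is a T-frame).
K-tableau for the formula:
1. ~(<>[]((a & c) -> b) | <>a), w0
2. ~<>[]((a & c) -> b), w0
3. ~<>a, w0
Complete open branch: satisfiable in K.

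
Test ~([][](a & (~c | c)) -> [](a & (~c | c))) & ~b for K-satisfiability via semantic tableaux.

1. ~([][](a & (~c | c)) -> [](a & (~c | c))) & ~b, 0
2. ~([][](a & (~c | c)) -> [](a & (~c | c))), 0   [&-rule on 1]
3. ~b, 0   [&-rule on 1]
4. [][](a & (~c | c)), 0   [~->-rule on 2]
5. ~[](a & (~c | c)), 0   [~->-rule on 2]
6. ~(a & (~c | c)), 1   [~[]-rule on 5: fresh world 1, 0R1]
7. [](a & (~c | c)), 1   [[]-rule on 4 via 0R1]
8. ~a, 1   [~&-rule on 6 (branches; this branch)]
Accessibility: 0R1

Satisfiable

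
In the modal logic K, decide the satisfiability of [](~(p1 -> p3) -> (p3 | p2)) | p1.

1. [](~(p1 -> p3) -> (p3 | p2)) | p1, 0
2. p1, 0   [|-rule on 1 (branches; this branch)]

Satisfiable (open branch found)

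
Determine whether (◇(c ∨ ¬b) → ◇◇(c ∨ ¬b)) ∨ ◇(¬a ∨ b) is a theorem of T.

Tableau for the negation ¬((◇(c ∨ ¬b) → ◇◇(c ∨ ¬b)) ∨ ◇(¬a ∨ b)):
1. ¬((◇(c ∨ ¬b) → ◇◇(c ∨ ¬b)) ∨ ◇(¬a ∨ b)), w0
2. ¬(◇(c ∨ ¬b) → ◇◇(c ∨ ¬b)), w0   [¬∨-rule on 1]
3. ¬◇(¬a ∨ b), w0   [¬∨-rule on 1]
4. ◇(c ∨ ¬b), w0   [¬→-rule on 2]
5. ¬◇◇(c ∨ ¬b), w0   [¬→-rule on 2]
6. ¬(¬a ∨ b), w0   [¬◇-rule on 3 via w0Rw0]
7. a, w0   [¬∨-rule on 6]
8. ¬b, w0   [¬∨-rule on 6]
9. ¬◇(c ∨ ¬b), w0   [¬◇-rule on 5 via w0Rw0]
10. ¬(c ∨ ¬b), w0   [¬◇-rule on 9 via w0Rw0]
11. ¬c, w0   [¬∨-rule on 10]
12. b, w0   [¬∨-rule on 10]
Accessibility: w0Rw0
Branch closes: b and ¬b both at w0.
Every branch of the negation's tableau closes; the branch above is one of them.

Valid in T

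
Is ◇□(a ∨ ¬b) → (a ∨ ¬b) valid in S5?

Valid

Tableau for the negation ¬(◇□(a ∨ ¬b) → (a ∨ ¬b)):
1. ¬(◇□(a ∨ ¬b) → (a ∨ ¬b)), 0
2. ◇□(a ∨ ¬b), 0
3. ¬(a ∨ ¬b), 0
4. ¬a, 0
5. b, 0
6. □(a ∨ ¬b), 1
7. a ∨ ¬b, 0
8. a ∨ ¬b, 1
9. ¬b, 0
Accessibility: 0R0, 0R1, 1R0, 1R1
Branch closes: b and ¬b both at 0.
Every branch of the negation's tableau closes; the branch above is one of them.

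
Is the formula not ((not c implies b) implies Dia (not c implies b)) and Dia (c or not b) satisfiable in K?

1. not ((not c implies b) implies Dia (not c implies b)) and Dia (c or not b), u
2. not ((not c implies b) implies Dia (not c implies b)), u
3. Dia (c or not b), u
4. not c implies b, u
5. not Dia (not c implies b), u
6. b, u
7. c or not b, v
8. not (not c implies b), v
9. not c, v
10. not b, v
Accessibility: uRv

Yes, satisfiable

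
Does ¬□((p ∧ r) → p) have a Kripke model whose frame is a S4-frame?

No, unsatisfiable

1. ¬□((p ∧ r) → p), 0
2. ¬((p ∧ r) → p), 1
3. p ∧ r, 1
4. ¬p, 1
5. p, 1
6. r, 1
Accessibility: 0R0, 0R1, 1R1
Branch closes: p and ¬p both at 1.
(One branch shown.) All branches close.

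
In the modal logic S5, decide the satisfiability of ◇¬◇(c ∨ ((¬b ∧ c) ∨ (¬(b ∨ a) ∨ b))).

1. ◇¬◇(c ∨ ((¬b ∧ c) ∨ (¬(b ∨ a) ∨ b))), 0
2. ¬◇(c ∨ ((¬b ∧ c) ∨ (¬(b ∨ a) ∨ b))), 1
3. ¬(c ∨ ((¬b ∧ c) ∨ (¬(b ∨ a) ∨ b))), 0
4. ¬c, 0
5. ¬((¬b ∧ c) ∨ (¬(b ∨ a) ∨ b)), 0
6. ¬(¬b ∧ c), 0
7. ¬(¬(b ∨ a) ∨ b), 0
8. b ∨ a, 0
9. ¬b, 0
10. ¬(c ∨ ((¬b ∧ c) ∨ (¬(b ∨ a) ∨ b))), 1
11. ¬c, 1
12. ¬((¬b ∧ c) ∨ (¬(b ∨ a) ∨ b)), 1
13. ¬(¬b ∧ c), 1
14. ¬(¬(b ∨ a) ∨ b), 1
15. b ∨ a, 1
16. ¬b, 1
17. a, 0
18. a, 1
Accessibility: 0R0, 0R1, 1R0, 1R1

Satisfiable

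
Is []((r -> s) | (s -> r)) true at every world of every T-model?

Yes, valid

Tableau for the negation ~[]((r -> s) | (s -> r)):
1. ~[]((r -> s) | (s -> r)), u
2. ~((r -> s) | (s -> r)), v   [~[]-rule on 1: fresh world v, uRv]
3. ~(r -> s), v   [~|-rule on 2]
4. ~(s -> r), v   [~|-rule on 2]
5. r, v   [~->-rule on 3]
6. ~s, v   [~->-rule on 3]
7. s, v   [~->-rule on 4]
8. ~r, v   [~->-rule on 4]
Accessibility: uRu, uRv, vRv
Branch closes: s and ~s both at v.
Every branch of the negation's tableau closes; the branch above is one of them.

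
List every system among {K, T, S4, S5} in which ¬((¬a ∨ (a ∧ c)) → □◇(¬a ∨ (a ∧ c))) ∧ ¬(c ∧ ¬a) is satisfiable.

K, T, S4

S5-tableau for the formula:
1. ¬((¬a ∨ (a ∧ c)) → □◇(¬a ∨ (a ∧ c))) ∧ ¬(c ∧ ¬a), u
2. ¬((¬a ∨ (a ∧ c)) → □◇(¬a ∨ (a ∧ c))), u   [∧-rule on 1]
3. ¬(c ∧ ¬a), u   [∧-rule on 1]
4. ¬a ∨ (a ∧ c), u   [¬→-rule on 2]
5. ¬□◇(¬a ∨ (a ∧ c)), u   [¬→-rule on 2]
6. a, u   [¬∧-rule on 3 (branches; this branch)]
7. a ∧ c, u   [∨-rule on 4 (branches; this branch)]
8. c, u   [∧-rule on 7]
9. ¬◇(¬a ∨ (a ∧ c)), v   [¬□-rule on 5: fresh world v, uRv]
10. ¬(¬a ∨ (a ∧ c)), u   [¬◇-rule on 9 via vRu]
11. ¬(a ∧ c), u   [¬∨-rule on 10]
12. ¬(¬a ∨ (a ∧ c)), v   [¬◇-rule on 9 via vRv]
13. a, v   [¬∨-rule on 12]
14. ¬(a ∧ c), v   [¬∨-rule on 12]
15. ¬c, u   [¬∧-rule on 11 (branches; this branch)]
Accessibility: uRu, uRv, vRu, vRv
Branch closes: c and ¬c both at u.
Every branch closes (one shown): unsatisfiable in S5.
S4-tableau for the formula:
1. ¬((¬a ∨ (a ∧ c)) → □◇(¬a ∨ (a ∧ c))) ∧ ¬(c ∧ ¬a), u
2. ¬((¬a ∨ (a ∧ c)) → □◇(¬a ∨ (a ∧ c))), u   [∧-rule on 1]
3. ¬(c ∧ ¬a), u   [∧-rule on 1]
4. ¬a ∨ (a ∧ c), u   [¬→-rule on 2]
5. ¬□◇(¬a ∨ (a ∧ c)), u   [¬→-rule on 2]
6. a, u   [¬∧-rule on 3 (branches; this branch)]
7. a ∧ c, u   [∨-rule on 4 (branches; this branch)]
8. c, u   [∧-rule on 7]
9. ¬◇(¬a ∨ (a ∧ c)), v   [¬□-rule on 5: fresh world v, uRv]
10. ¬(¬a ∨ (a ∧ c)), v   [¬◇-rule on 9 via vRv]
11. a, v   [¬∨-rule on 10]
12. ¬(a ∧ c), v   [¬∨-rule on 10]
13. ¬c, v   [¬∧-rule on 12 (branches; this branch)]
Accessibility: uRu, uRv, vRv
Complete open branch: satisfiable in S4, hence also in K, T (this S4-model is also a K-model and a T-model).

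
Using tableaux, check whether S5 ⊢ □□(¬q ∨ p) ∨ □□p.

Invalid (countermodel exists)

Tableau for the negation ¬(□□(¬q ∨ p) ∨ □□p):
1. ¬(□□(¬q ∨ p) ∨ □□p), w0
2. ¬□□(¬q ∨ p), w0
3. ¬□□p, w0
4. ¬□(¬q ∨ p), w1
5. ¬□p, w2
6. ¬(¬q ∨ p), w3
7. q, w3
8. ¬p, w3
9. ¬p, w4
Accessibility: w0Rw0, w0Rw1, w0Rw2, w0Rw3, w0Rw4, w1Rw0, w1Rw1, w1Rw2, w1Rw3, w1Rw4, w2Rw0, w2Rw1, w2Rw2, w2Rw3, w2Rw4, w3Rw0, w3Rw1, w3Rw2, w3Rw3, w3Rw4, w4Rw0, w4Rw1, w4Rw2, w4Rw3, w4Rw4
The negation has an open branch (countermodel exists).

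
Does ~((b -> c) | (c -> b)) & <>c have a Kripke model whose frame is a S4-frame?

Unsatisfiable (every branch closes)

1. ~((b -> c) | (c -> b)) & <>c, w0
2. ~((b -> c) | (c -> b)), w0   [&-rule on 1]
3. <>c, w0   [&-rule on 1]
4. ~(b -> c), w0   [~|-rule on 2]
5. ~(c -> b), w0   [~|-rule on 2]
6. b, w0   [~->-rule on 4]
7. ~c, w0   [~->-rule on 4]
8. c, w0   [~->-rule on 5]
9. ~b, w0   [~->-rule on 5]
Accessibility: w0Rw0
Branch closes: c and ~c both at w0.
All branches of the tableau close; one closing branch shown above.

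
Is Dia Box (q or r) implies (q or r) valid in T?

Invalid (countermodel exists)

Tableau for the negation not (Dia Box (q or r) implies (q or r)):
1. not (Dia Box (q or r) implies (q or r)), w0
2. Dia Box (q or r), w0
3. not (q or r), w0
4. not q, w0
5. not r, w0
6. Box (q or r), w1
7. q or r, w1
8. r, w1
Accessibility: w0Rw0, w0Rw1, w1Rw1
The negation has an open branch (countermodel exists).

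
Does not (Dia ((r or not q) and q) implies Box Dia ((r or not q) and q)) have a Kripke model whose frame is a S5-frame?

Unsatisfiable

1. not (Dia ((r or not q) and q) implies Box Dia ((r or not q) and q)), 0
2. Dia ((r or not q) and q), 0
3. not Box Dia ((r or not q) and q), 0
4. (r or not q) and q, 1
5. r or not q, 1
6. q, 1
7. r, 1
8. not Dia ((r or not q) and q), 2
9. not ((r or not q) and q), 0
10. not ((r or not q) and q), 1
11. not ((r or not q) and q), 2
12. not (r or not q), 0
13. not r, 0
14. q, 0
15. not (r or not q), 1
16. not r, 1
Accessibility: 0R0, 0R1, 0R2, 1R0, 1R1, 1R2, 2R0, 2R1, 2R2
Branch closes: r and not r both at 1.
(One branch shown.) All branches close.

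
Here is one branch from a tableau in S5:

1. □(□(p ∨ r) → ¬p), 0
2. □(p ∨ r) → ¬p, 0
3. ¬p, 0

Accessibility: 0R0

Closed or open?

No atom appears with both signs at the same world.

No, open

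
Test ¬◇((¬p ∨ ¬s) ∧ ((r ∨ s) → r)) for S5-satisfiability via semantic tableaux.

Yes, satisfiable

1. ¬◇((¬p ∨ ¬s) ∧ ((r ∨ s) → r)), 0
2. ¬((¬p ∨ ¬s) ∧ ((r ∨ s) → r)), 0   [¬◇-rule on 1 via 0R0]
3. ¬((r ∨ s) → r), 0   [¬∧-rule on 2 (branches; this branch)]
4. r ∨ s, 0   [¬→-rule on 3]
5. ¬r, 0   [¬→-rule on 3]
6. s, 0   [∨-rule on 4 (branches; this branch)]
Accessibility: 0R0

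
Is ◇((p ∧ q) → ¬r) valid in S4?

Not valid

Tableau for the negation ¬◇((p ∧ q) → ¬r):
1. ¬◇((p ∧ q) → ¬r), 0
2. ¬((p ∧ q) → ¬r), 0
3. p ∧ q, 0
4. r, 0
5. p, 0
6. q, 0
Accessibility: 0R0
The negation has an open branch (countermodel exists).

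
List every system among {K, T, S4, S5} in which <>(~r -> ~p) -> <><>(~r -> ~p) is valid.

T, S4, S5

T-tableau for the negation ~(<>(~r -> ~p) -> <><>(~r -> ~p)):
1. ~(<>(~r -> ~p) -> <><>(~r -> ~p)), 0
2. <>(~r -> ~p), 0
3. ~<><>(~r -> ~p), 0
4. ~<>(~r -> ~p), 0
5. ~(~r -> ~p), 0
6. ~r, 0
7. p, 0
8. ~r -> ~p, 1
9. ~<>(~r -> ~p), 1
10. ~(~r -> ~p), 1
11. ~r, 1
12. p, 1
13. ~p, 1
Accessibility: 0R0, 0R1, 1R1
Branch closes: p and ~p both at 1.
Every branch closes (one shown): valid in T, hence also in S4, S5 (every theorem of T is a theorem of S4 and S5).
K-tableau for the negation ~(<>(~r -> ~p) -> <><>(~r -> ~p)):
1. ~(<>(~r -> ~p) -> <><>(~r -> ~p)), 0
2. <>(~r -> ~p), 0
3. ~<><>(~r -> ~p), 0
4. ~r -> ~p, 1
5. ~<>(~r -> ~p), 1
6. ~p, 1
Accessibility: 0R1
Complete open branch: countermodel on a K-frame, so not valid in K.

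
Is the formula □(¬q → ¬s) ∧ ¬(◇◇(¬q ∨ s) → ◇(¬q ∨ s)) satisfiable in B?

1. □(¬q → ¬s) ∧ ¬(◇◇(¬q ∨ s) → ◇(¬q ∨ s)), 0
2. □(¬q → ¬s), 0
3. ¬(◇◇(¬q ∨ s) → ◇(¬q ∨ s)), 0
4. ◇◇(¬q ∨ s), 0
5. ¬◇(¬q ∨ s), 0
6. ¬q → ¬s, 0
7. ¬(¬q ∨ s), 0
8. q, 0
9. ¬s, 0
10. ◇(¬q ∨ s), 1
11. ¬q → ¬s, 1
12. ¬(¬q ∨ s), 1
13. q, 1
14. ¬s, 1
15. ¬q ∨ s, 2
16. s, 2
Accessibility: 0R0, 0R1, 1R0, 1R1, 1R2, 2R1, 2R2

Yes, satisfiable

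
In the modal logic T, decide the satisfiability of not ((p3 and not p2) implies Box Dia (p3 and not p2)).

1. not ((p3 and not p2) implies Box Dia (p3 and not p2)), u
2. p3 and not p2, u   [neg-implies-rule on 1]
3. not Box Dia (p3 and not p2), u   [neg-implies-rule on 1]
4. p3, u   [and-rule on 2]
5. not p2, u   [and-rule on 2]
6. not Dia (p3 and not p2), v   [neg-Box-rule on 3: fresh world v, uRv]
7. not (p3 and not p2), v   [neg-Dia-rule on 6 via vRv]
8. p2, v   [neg-and-rule on 7 (branches; this branch)]
Accessibility: uRu, uRv, vRv

Satisfiable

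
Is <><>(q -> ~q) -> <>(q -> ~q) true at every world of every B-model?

Tableau for the negation ~(<><>(q -> ~q) -> <>(q -> ~q)):
1. ~(<><>(q -> ~q) -> <>(q -> ~q)), 0
2. <><>(q -> ~q), 0   [~->-rule on 1]
3. ~<>(q -> ~q), 0   [~->-rule on 1]
4. ~(q -> ~q), 0   [~<>-rule on 3 via 0R0]
5. q, 0   [~->-rule on 4]
6. <>(q -> ~q), 1   [<>-rule on 2: fresh world 1, 0R1]
7. ~(q -> ~q), 1   [~<>-rule on 3 via 0R1]
8. q, 1   [~->-rule on 7]
9. q -> ~q, 2   [<>-rule on 6: fresh world 2, 1R2]
10. ~q, 2   [->-rule on 9 (branches; this branch)]
Accessibility: 0R0, 0R1, 1R0, 1R1, 1R2, 2R1, 2R2
The negation has an open branch (countermodel exists).

Not valid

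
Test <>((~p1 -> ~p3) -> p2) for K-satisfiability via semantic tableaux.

Satisfiable

1. <>((~p1 -> ~p3) -> p2), 0
2. (~p1 -> ~p3) -> p2, 1
3. p2, 1
Accessibility: 0R1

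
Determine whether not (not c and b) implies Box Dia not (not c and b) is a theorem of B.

Tableau for the negation not (not (not c and b) implies Box Dia not (not c and b)):
1. not (not (not c and b) implies Box Dia not (not c and b)), u
2. not (not c and b), u
3. not Box Dia not (not c and b), u
4. not b, u
5. not Dia not (not c and b), v
6. not c and b, u
7. not c, u
8. b, u
Accessibility: uRu, uRv, vRu, vRv
Branch closes: b and not b both at u.
Every branch of the negation's tableau closes; the branch above is one of them.

Valid in B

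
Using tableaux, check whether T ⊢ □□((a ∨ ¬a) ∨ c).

Tableau for the negation ¬□□((a ∨ ¬a) ∨ c):
1. ¬□□((a ∨ ¬a) ∨ c), w0
2. ¬□((a ∨ ¬a) ∨ c), w1
3. ¬((a ∨ ¬a) ∨ c), w2
4. ¬(a ∨ ¬a), w2
5. ¬c, w2
6. ¬a, w2
7. a, w2
Accessibility: w0Rw0, w0Rw1, w1Rw1, w1Rw2, w2Rw2
Branch closes: a and ¬a both at w2.
Every branch of the negation's tableau closes; the branch above is one of them.

Yes, valid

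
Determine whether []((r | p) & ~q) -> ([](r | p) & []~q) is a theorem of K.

Tableau for the negation ~([]((r | p) & ~q) -> ([](r | p) & []~q)):
1. ~([]((r | p) & ~q) -> ([](r | p) & []~q)), 0
2. []((r | p) & ~q), 0
3. ~([](r | p) & []~q), 0
4. ~[](r | p), 0
5. ~(r | p), 1
6. ~r, 1
7. ~p, 1
8. (r | p) & ~q, 1
9. r | p, 1
10. ~q, 1
11. p, 1
Accessibility: 0R1
Branch closes: p and ~p both at 1.
All branches of the negation close; one closing branch shown above.

Valid in K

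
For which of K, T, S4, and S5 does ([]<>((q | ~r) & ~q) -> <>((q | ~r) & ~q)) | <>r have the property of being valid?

T, S4, S5

K-tableau for the negation ~(([]<>((q | ~r) & ~q) -> <>((q | ~r) & ~q)) | <>r):
1. ~(([]<>((q | ~r) & ~q) -> <>((q | ~r) & ~q)) | <>r), u
2. ~([]<>((q | ~r) & ~q) -> <>((q | ~r) & ~q)), u   [~|-rule on 1]
3. ~<>r, u   [~|-rule on 1]
4. []<>((q | ~r) & ~q), u   [~->-rule on 2]
5. ~<>((q | ~r) & ~q), u   [~->-rule on 2]
Complete open branch: countermodel on a K-frame, so not valid in K.
T-tableau for the negation ~(([]<>((q | ~r) & ~q) -> <>((q | ~r) & ~q)) | <>r):
1. ~(([]<>((q | ~r) & ~q) -> <>((q | ~r) & ~q)) | <>r), u
2. ~([]<>((q | ~r) & ~q) -> <>((q | ~r) & ~q)), u   [~|-rule on 1]
3. ~<>r, u   [~|-rule on 1]
4. []<>((q | ~r) & ~q), u   [~->-rule on 2]
5. ~<>((q | ~r) & ~q), u   [~->-rule on 2]
6. ~r, u   [~<>-rule on 3 via uRu]
7. <>((q | ~r) & ~q), u   [[]-rule on 4 via uRu]
8. ~((q | ~r) & ~q), u   [~<>-rule on 5 via uRu]
9. q, u   [~&-rule on 8 (branches; this branch)]
10. (q | ~r) & ~q, v   [<>-rule on 7: fresh world v, uRv]
11. q | ~r, v   [&-rule on 10]
12. ~q, v   [&-rule on 10]
13. ~r, v   [~<>-rule on 3 via uRv]
14. <>((q | ~r) & ~q), v   [[]-rule on 4 via uRv]
15. ~((q | ~r) & ~q), v   [~<>-rule on 5 via uRv]
16. ~(q | ~r), v   [~&-rule on 15 (branches; this branch)]
17. r, v   [~|-rule on 16]
Accessibility: uRu, uRv, vRv
Branch closes: r and ~r both at v.
Every branch closes (one shown): valid in T, hence also in S4, S5 (every theorem of T is a theorem of S4 and S5).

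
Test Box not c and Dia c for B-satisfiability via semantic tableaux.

No, unsatisfiable

1. Box not c and Dia c, 0
2. Box not c, 0   [and-rule on 1]
3. Dia c, 0   [and-rule on 1]
4. not c, 0   [Box-rule on 2 via 0R0]
5. c, 1   [Dia-rule on 3: fresh world 1, 0R1]
6. not c, 1   [Box-rule on 2 via 0R1]
Accessibility: 0R0, 0R1, 1R0, 1R1
Branch closes: c and not c both at 1.
All branches of the tableau close; one closing branch shown above.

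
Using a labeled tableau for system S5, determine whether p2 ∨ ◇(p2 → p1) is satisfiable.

Satisfiable

1. p2 ∨ ◇(p2 → p1), 0
2. ◇(p2 → p1), 0
3. p2 → p1, 1
4. p1, 1
Accessibility: 0R0, 0R1, 1R0, 1R1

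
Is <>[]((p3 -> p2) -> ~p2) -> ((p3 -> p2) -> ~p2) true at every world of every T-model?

Tableau for the negation ~(<>[]((p3 -> p2) -> ~p2) -> ((p3 -> p2) -> ~p2)):
1. ~(<>[]((p3 -> p2) -> ~p2) -> ((p3 -> p2) -> ~p2)), 0
2. <>[]((p3 -> p2) -> ~p2), 0
3. ~((p3 -> p2) -> ~p2), 0
4. p3 -> p2, 0
5. p2, 0
6. []((p3 -> p2) -> ~p2), 1
7. (p3 -> p2) -> ~p2, 1
8. ~p2, 1
Accessibility: 0R0, 0R1, 1R1
The negation has an open branch (countermodel exists).

Invalid (countermodel exists)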